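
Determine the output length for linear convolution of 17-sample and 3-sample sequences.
Linear/full convolution length: m + n - 1 = 17 + 3 - 1 = 19

19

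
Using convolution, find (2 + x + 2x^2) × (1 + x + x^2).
Ascending coefficients: a = [2, 1, 2], b = [1, 1, 1]. c[0] = 2×1 = 2; c[1] = 2×1 + 1×1 = 3; c[2] = 2×1 + 1×1 + 2×1 = 5; c[3] = 1×1 + 2×1 = 3; c[4] = 2×1 = 2. Result coefficients: [2, 3, 5, 3, 2] → 2 + 3x + 5x^2 + 3x^3 + 2x^4

2 + 3x + 5x^2 + 3x^3 + 2x^4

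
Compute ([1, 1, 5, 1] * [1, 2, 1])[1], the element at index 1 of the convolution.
Use y[k] = Σ_i a[i]·b[k-i] at k=1. y[1] = 1×2 + 1×1 = 3

3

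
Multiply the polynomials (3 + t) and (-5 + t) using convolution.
Ascending coefficients: a = [3, 1], b = [-5, 1]. c[0] = 3×-5 = -15; c[1] = 3×1 + 1×-5 = -2; c[2] = 1×1 = 1. Result coefficients: [-15, -2, 1] → -15 - 2t + t^2

-15 - 2t + t^2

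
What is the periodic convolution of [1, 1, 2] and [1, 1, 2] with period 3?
Use y[k] = Σ_j u[j]·v[(k-j) mod 3]. y[0] = 1×1 + 1×2 + 2×1 = 5; y[1] = 1×1 + 1×1 + 2×2 = 6; y[2] = 1×2 + 1×1 + 2×1 = 5. Result: [5, 6, 5]

[5, 6, 5]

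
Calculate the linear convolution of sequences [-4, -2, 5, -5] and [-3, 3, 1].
y[0] = -4×-3 = 12; y[1] = -4×3 + -2×-3 = -6; y[2] = -4×1 + -2×3 + 5×-3 = -25; y[3] = -2×1 + 5×3 + -5×-3 = 28; y[4] = 5×1 + -5×3 = -10; y[5] = -5×1 = -5

[12, -6, -25, 28, -10, -5]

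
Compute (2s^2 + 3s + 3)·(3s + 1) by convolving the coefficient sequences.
Ascending coefficients: a = [3, 3, 2], b = [1, 3]. c[0] = 3×1 = 3; c[1] = 3×3 + 3×1 = 12; c[2] = 3×3 + 2×1 = 11; c[3] = 2×3 = 6. Result coefficients: [3, 12, 11, 6] → 6s^3 + 11s^2 + 12s + 3

6s^3 + 11s^2 + 12s + 3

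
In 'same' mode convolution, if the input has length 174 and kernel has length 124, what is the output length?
'Same' mode returns an output with the same length as the input: 174

174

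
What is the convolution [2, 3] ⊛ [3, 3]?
y[0] = 2×3 = 6; y[1] = 2×3 + 3×3 = 15; y[2] = 3×3 = 9

[6, 15, 9]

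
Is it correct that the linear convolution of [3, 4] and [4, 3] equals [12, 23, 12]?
Recompute linear convolution of [3, 4] and [4, 3]: y[0] = 3×4 = 12; y[1] = 3×3 + 4×4 = 25; y[2] = 4×3 = 12 → [12, 25, 12]. Compare to given [12, 23, 12]: they differ at index 1: given 23, correct 25, so answer: No

No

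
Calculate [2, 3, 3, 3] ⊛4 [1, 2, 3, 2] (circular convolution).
Use y[k] = Σ_j u[j]·v[(k-j) mod 4]. y[0] = 2×1 + 3×2 + 3×3 + 3×2 = 23; y[1] = 2×2 + 3×1 + 3×2 + 3×3 = 22; y[2] = 2×3 + 3×2 + 3×1 + 3×2 = 21; y[3] = 2×2 + 3×3 + 3×2 + 3×1 = 22. Result: [23, 22, 21, 22]

[23, 22, 21, 22]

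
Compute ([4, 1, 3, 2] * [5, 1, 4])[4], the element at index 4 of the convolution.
Use y[k] = Σ_i a[i]·b[k-i] at k=4. y[4] = 3×4 + 2×1 = 14

14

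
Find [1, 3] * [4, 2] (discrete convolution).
y[0] = 1×4 = 4; y[1] = 1×2 + 3×4 = 14; y[2] = 3×2 = 6

[4, 14, 6]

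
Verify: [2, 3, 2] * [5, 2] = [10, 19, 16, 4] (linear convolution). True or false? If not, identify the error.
Recompute linear convolution of [2, 3, 2] and [5, 2]: y[0] = 2×5 = 10; y[1] = 2×2 + 3×5 = 19; y[2] = 3×2 + 2×5 = 16; y[3] = 2×2 = 4 → [10, 19, 16, 4]. Given [10, 19, 16, 4] matches, so answer: Yes

Yes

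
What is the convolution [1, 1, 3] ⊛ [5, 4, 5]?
y[0] = 1×5 = 5; y[1] = 1×4 + 1×5 = 9; y[2] = 1×5 + 1×4 + 3×5 = 24; y[3] = 1×5 + 3×4 = 17; y[4] = 3×5 = 15

[5, 9, 24, 17, 15]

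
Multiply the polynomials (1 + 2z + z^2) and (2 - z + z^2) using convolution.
Ascending coefficients: a = [1, 2, 1], b = [2, -1, 1]. c[0] = 1×2 = 2; c[1] = 1×-1 + 2×2 = 3; c[2] = 1×1 + 2×-1 + 1×2 = 1; c[3] = 2×1 + 1×-1 = 1; c[4] = 1×1 = 1. Result coefficients: [2, 3, 1, 1, 1] → 2 + 3z + z^2 + z^3 + z^4

2 + 3z + z^2 + z^3 + z^4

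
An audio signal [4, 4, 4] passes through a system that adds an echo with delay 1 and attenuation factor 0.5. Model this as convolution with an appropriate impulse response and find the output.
Direct-path + delayed-attenuated-path model → impulse response h = [1, 0.5] (1 at lag 0, 0.5 at lag 1). Output y[n] = x[n] + 0.5·x[n - 1] (with x[n] = 0 outside 0..2): y[0] = 4 + 0.5×0 = 4; y[1] = 4 + 0.5×4 = 6.0; y[2] = 4 + 0.5×4 = 6.0; y[3] = 0 + 0.5×4 = 2.0. So y = [4, 6.0, 6.0, 2.0]

[4, 6.0, 6.0, 2.0]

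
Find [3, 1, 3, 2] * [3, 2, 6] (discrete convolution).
y[0] = 3×3 = 9; y[1] = 3×2 + 1×3 = 9; y[2] = 3×6 + 1×2 + 3×3 = 29; y[3] = 1×6 + 3×2 + 2×3 = 18; y[4] = 3×6 + 2×2 = 22; y[5] = 2×6 = 12

[9, 9, 29, 18, 22, 12]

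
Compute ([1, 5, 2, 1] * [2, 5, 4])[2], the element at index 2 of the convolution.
Use y[k] = Σ_i a[i]·b[k-i] at k=2. y[2] = 1×4 + 5×5 + 2×2 = 33

33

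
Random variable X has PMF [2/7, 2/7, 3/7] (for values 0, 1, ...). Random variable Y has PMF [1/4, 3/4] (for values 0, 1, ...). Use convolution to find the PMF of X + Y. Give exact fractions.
P(X+Y=k) = Σ_i P(X=i)·P(Y=k-i) — a convolution of [2/7, 2/7, 3/7] and [1/4, 3/4]. P(X+Y=0) = (2/7)×(1/4) = 1/14; P(X+Y=1) = (2/7)×(3/4) + (2/7)×(1/4) = 3/14 + 1/14 = 2/7; P(X+Y=2) = (2/7)×(3/4) + (3/7)×(1/4) = 3/14 + 3/28 = 9/28; P(X+Y=3) = (3/7)×(3/4) = 9/28. PMF: [1/14, 2/7, 9/28, 9/28] (sums to 1 ✓)

[1/14, 2/7, 9/28, 9/28]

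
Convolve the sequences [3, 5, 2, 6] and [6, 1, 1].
y[0] = 3×6 = 18; y[1] = 3×1 + 5×6 = 33; y[2] = 3×1 + 5×1 + 2×6 = 20; y[3] = 5×1 + 2×1 + 6×6 = 43; y[4] = 2×1 + 6×1 = 8; y[5] = 6×1 = 6

[18, 33, 20, 43, 8, 6]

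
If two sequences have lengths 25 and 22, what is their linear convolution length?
Linear/full convolution length: m + n - 1 = 25 + 22 - 1 = 46

46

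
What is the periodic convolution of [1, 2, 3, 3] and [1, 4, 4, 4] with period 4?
Use y[k] = Σ_j u[j]·v[(k-j) mod 4]. y[0] = 1×1 + 2×4 + 3×4 + 3×4 = 33; y[1] = 1×4 + 2×1 + 3×4 + 3×4 = 30; y[2] = 1×4 + 2×4 + 3×1 + 3×4 = 27; y[3] = 1×4 + 2×4 + 3×4 + 3×1 = 27. Result: [33, 30, 27, 27]

[33, 30, 27, 27]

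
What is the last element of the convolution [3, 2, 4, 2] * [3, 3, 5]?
Use y[k] = Σ_i a[i]·b[k-i] at k=5. y[5] = 2×5 = 10

10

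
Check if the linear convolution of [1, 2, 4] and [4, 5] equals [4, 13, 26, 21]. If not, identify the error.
Recompute linear convolution of [1, 2, 4] and [4, 5]: y[0] = 1×4 = 4; y[1] = 1×5 + 2×4 = 13; y[2] = 2×5 + 4×4 = 26; y[3] = 4×5 = 20 → [4, 13, 26, 20]. Compare to given [4, 13, 26, 21]: they differ at index 3: given 21, correct 20, so answer: No

No. Error at index 3: given 21, correct 20.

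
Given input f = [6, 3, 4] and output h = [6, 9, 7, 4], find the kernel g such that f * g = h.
Output length 4 = len(f) + len(g) - 1 ⇒ len(g) = 2. Solve g forward using g[k] = (h[k] - Σ_{i≥1} f[i]·g[k-i]) / f[0]: g[0] = h[0] / f[0] = 6 / 6 = 1; g[1] = (h[1] - 3×1) / f[0] = (9 - 3×1) / 6 = 1. So g = [1, 1]. Forward-check [6, 3, 4] * [1, 1]: h[0] = 6×1 = 6; h[1] = 6×1 + 3×1 = 9; h[2] = 3×1 + 4×1 = 7; h[3] = 4×1 = 4 → [6, 9, 7, 4] ✓

[1, 1]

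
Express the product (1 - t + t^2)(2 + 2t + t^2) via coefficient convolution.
Ascending coefficients: a = [1, -1, 1], b = [2, 2, 1]. c[0] = 1×2 = 2; c[1] = 1×2 + -1×2 = 0; c[2] = 1×1 + -1×2 + 1×2 = 1; c[3] = -1×1 + 1×2 = 1; c[4] = 1×1 = 1. Result coefficients: [2, 0, 1, 1, 1] → 2 + t^2 + t^3 + t^4

2 + t^2 + t^3 + t^4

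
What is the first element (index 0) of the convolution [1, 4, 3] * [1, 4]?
Use y[k] = Σ_i a[i]·b[k-i] at k=0. y[0] = 1×1 = 1

1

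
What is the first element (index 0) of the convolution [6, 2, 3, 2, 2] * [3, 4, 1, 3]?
Use y[k] = Σ_i a[i]·b[k-i] at k=0. y[0] = 6×3 = 18

18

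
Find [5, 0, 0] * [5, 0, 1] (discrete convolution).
y[0] = 5×5 = 25; y[1] = 5×0 + 0×5 = 0; y[2] = 5×1 + 0×0 + 0×5 = 5; y[3] = 0×1 + 0×0 = 0; y[4] = 0×1 = 0

[25, 0, 5, 0, 0]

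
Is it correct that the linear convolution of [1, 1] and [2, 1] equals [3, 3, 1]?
Recompute linear convolution of [1, 1] and [2, 1]: y[0] = 1×2 = 2; y[1] = 1×1 + 1×2 = 3; y[2] = 1×1 = 1 → [2, 3, 1]. Compare to given [3, 3, 1]: they differ at index 0: given 3, correct 2, so answer: No

No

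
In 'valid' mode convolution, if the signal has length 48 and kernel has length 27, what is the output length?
'Valid' mode counts only positions where the kernel fully overlaps the signal: m - n + 1 = 48 - 27 + 1 = 22

22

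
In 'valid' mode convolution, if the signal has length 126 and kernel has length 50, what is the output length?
'Valid' mode counts only positions where the kernel fully overlaps the signal: m - n + 1 = 126 - 50 + 1 = 77

77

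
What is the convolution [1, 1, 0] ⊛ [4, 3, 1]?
y[0] = 1×4 = 4; y[1] = 1×3 + 1×4 = 7; y[2] = 1×1 + 1×3 + 0×4 = 4; y[3] = 1×1 + 0×3 = 1; y[4] = 0×1 = 0

[4, 7, 4, 1, 0]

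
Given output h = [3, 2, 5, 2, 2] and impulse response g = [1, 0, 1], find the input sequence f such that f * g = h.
Deconvolve h=[3, 2, 5, 2, 2] by g=[1, 0, 1]. Since g[0]=1, solve forward: f[0] = h[0] / 1 = 3; f[1] = (h[1] - 3×0) / 1 = 2; f[2] = (h[2] - 2×0 - 3×1) / 1 = 2. So f = [3, 2, 2]. Check by forward convolution: h[0] = 3×1 = 3; h[1] = 3×0 + 2×1 = 2; h[2] = 3×1 + 2×0 + 2×1 = 5; h[3] = 2×1 + 2×0 = 2; h[4] = 2×1 = 2

[3, 2, 2]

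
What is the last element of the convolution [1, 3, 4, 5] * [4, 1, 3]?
Use y[k] = Σ_i a[i]·b[k-i] at k=5. y[5] = 5×3 = 15

15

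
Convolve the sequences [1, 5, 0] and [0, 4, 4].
y[0] = 1×0 = 0; y[1] = 1×4 + 5×0 = 4; y[2] = 1×4 + 5×4 + 0×0 = 24; y[3] = 5×4 + 0×4 = 20; y[4] = 0×4 = 0

[0, 4, 24, 20, 0]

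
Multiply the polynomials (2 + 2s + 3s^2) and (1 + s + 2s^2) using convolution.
Ascending coefficients: a = [2, 2, 3], b = [1, 1, 2]. c[0] = 2×1 = 2; c[1] = 2×1 + 2×1 = 4; c[2] = 2×2 + 2×1 + 3×1 = 9; c[3] = 2×2 + 3×1 = 7; c[4] = 3×2 = 6. Result coefficients: [2, 4, 9, 7, 6] → 2 + 4s + 9s^2 + 7s^3 + 6s^4

2 + 4s + 9s^2 + 7s^3 + 6s^4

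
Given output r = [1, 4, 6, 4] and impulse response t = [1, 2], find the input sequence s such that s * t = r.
Deconvolve r=[1, 4, 6, 4] by t=[1, 2]. Since t[0]=1, solve forward: s[0] = r[0] / 1 = 1; s[1] = (r[1] - 1×2) / 1 = 2; s[2] = (r[2] - 2×2) / 1 = 2. So s = [1, 2, 2]. Check by forward convolution: r[0] = 1×1 = 1; r[1] = 1×2 + 2×1 = 4; r[2] = 2×2 + 2×1 = 6; r[3] = 2×2 = 4

[1, 2, 2]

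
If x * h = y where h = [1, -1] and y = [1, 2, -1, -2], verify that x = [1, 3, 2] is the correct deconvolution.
Forward-compute [1, 3, 2] * [1, -1]: y[0] = 1×1 = 1; y[1] = 1×-1 + 3×1 = 2; y[2] = 3×-1 + 2×1 = -1; y[3] = 2×-1 = -2 → [1, 2, -1, -2]. Matches given y = [1, 2, -1, -2], so verified.

Verified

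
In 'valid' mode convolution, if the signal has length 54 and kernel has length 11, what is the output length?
'Valid' mode counts only positions where the kernel fully overlaps the signal: m - n + 1 = 54 - 11 + 1 = 44

44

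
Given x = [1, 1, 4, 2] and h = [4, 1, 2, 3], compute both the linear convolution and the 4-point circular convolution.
Linear: y_lin[0] = 1×4 = 4; y_lin[1] = 1×1 + 1×4 = 5; y_lin[2] = 1×2 + 1×1 + 4×4 = 19; y_lin[3] = 1×3 + 1×2 + 4×1 + 2×4 = 17; y_lin[4] = 1×3 + 4×2 + 2×1 = 13; y_lin[5] = 4×3 + 2×2 = 16; y_lin[6] = 2×3 = 6 → [4, 5, 19, 17, 13, 16, 6]. Circular (length 4): y[0] = 1×4 + 1×3 + 4×2 + 2×1 = 17; y[1] = 1×1 + 1×4 + 4×3 + 2×2 = 21; y[2] = 1×2 + 1×1 + 4×4 + 2×3 = 25; y[3] = 1×3 + 1×2 + 4×1 + 2×4 = 17 → [17, 21, 25, 17]

Linear: [4, 5, 19, 17, 13, 16, 6], Circular: [17, 21, 25, 17]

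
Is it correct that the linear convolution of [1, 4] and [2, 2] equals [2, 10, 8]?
Recompute linear convolution of [1, 4] and [2, 2]: y[0] = 1×2 = 2; y[1] = 1×2 + 4×2 = 10; y[2] = 4×2 = 8 → [2, 10, 8]. Given [2, 10, 8] matches, so answer: Yes

Yes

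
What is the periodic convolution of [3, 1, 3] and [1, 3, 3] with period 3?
Use y[k] = Σ_j x[j]·h[(k-j) mod 3]. y[0] = 3×1 + 1×3 + 3×3 = 15; y[1] = 3×3 + 1×1 + 3×3 = 19; y[2] = 3×3 + 1×3 + 3×1 = 15. Result: [15, 19, 15]

[15, 19, 15]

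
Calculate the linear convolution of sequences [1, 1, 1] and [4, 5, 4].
y[0] = 1×4 = 4; y[1] = 1×5 + 1×4 = 9; y[2] = 1×4 + 1×5 + 1×4 = 13; y[3] = 1×4 + 1×5 = 9; y[4] = 1×4 = 4

[4, 9, 13, 9, 4]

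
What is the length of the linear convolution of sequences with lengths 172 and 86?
Linear/full convolution length: m + n - 1 = 172 + 86 - 1 = 257

257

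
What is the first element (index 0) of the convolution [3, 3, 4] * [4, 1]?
Use y[k] = Σ_i a[i]·b[k-i] at k=0. y[0] = 3×4 = 12

12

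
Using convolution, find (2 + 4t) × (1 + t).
Ascending coefficients: a = [2, 4], b = [1, 1]. c[0] = 2×1 = 2; c[1] = 2×1 + 4×1 = 6; c[2] = 4×1 = 4. Result coefficients: [2, 6, 4] → 2 + 6t + 4t^2

2 + 6t + 4t^2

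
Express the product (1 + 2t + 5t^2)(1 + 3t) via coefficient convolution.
Ascending coefficients: a = [1, 2, 5], b = [1, 3]. c[0] = 1×1 = 1; c[1] = 1×3 + 2×1 = 5; c[2] = 2×3 + 5×1 = 11; c[3] = 5×3 = 15. Result coefficients: [1, 5, 11, 15] → 1 + 5t + 11t^2 + 15t^3

1 + 5t + 11t^2 + 15t^3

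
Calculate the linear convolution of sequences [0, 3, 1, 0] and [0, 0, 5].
y[0] = 0×0 = 0; y[1] = 0×0 + 3×0 = 0; y[2] = 0×5 + 3×0 + 1×0 = 0; y[3] = 3×5 + 1×0 + 0×0 = 15; y[4] = 1×5 + 0×0 = 5; y[5] = 0×5 = 0

[0, 0, 0, 15, 5, 0]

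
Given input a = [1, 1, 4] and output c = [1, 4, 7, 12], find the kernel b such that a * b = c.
Output length 4 = len(a) + len(b) - 1 ⇒ len(b) = 2. Solve b forward using b[k] = (c[k] - Σ_{i≥1} a[i]·b[k-i]) / a[0]: b[0] = c[0] / a[0] = 1 / 1 = 1; b[1] = (c[1] - 1×1) / a[0] = (4 - 1×1) / 1 = 3. So b = [1, 3]. Forward-check [1, 1, 4] * [1, 3]: c[0] = 1×1 = 1; c[1] = 1×3 + 1×1 = 4; c[2] = 1×3 + 4×1 = 7; c[3] = 4×3 = 12 → [1, 4, 7, 12] ✓

[1, 3]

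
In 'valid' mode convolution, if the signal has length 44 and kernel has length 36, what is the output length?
'Valid' mode counts only positions where the kernel fully overlaps the signal: m - n + 1 = 44 - 36 + 1 = 9

9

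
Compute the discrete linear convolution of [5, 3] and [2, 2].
y[0] = 5×2 = 10; y[1] = 5×2 + 3×2 = 16; y[2] = 3×2 = 6

[10, 16, 6]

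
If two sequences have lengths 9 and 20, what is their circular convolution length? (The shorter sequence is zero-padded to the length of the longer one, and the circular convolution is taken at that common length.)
Circular convolution (zero-padding the shorter input) has length max(m, n) = max(9, 20) = 20

20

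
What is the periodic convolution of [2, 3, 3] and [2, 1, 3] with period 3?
Use y[k] = Σ_j f[j]·g[(k-j) mod 3]. y[0] = 2×2 + 3×3 + 3×1 = 16; y[1] = 2×1 + 3×2 + 3×3 = 17; y[2] = 2×3 + 3×1 + 3×2 = 15. Result: [16, 17, 15]

[16, 17, 15]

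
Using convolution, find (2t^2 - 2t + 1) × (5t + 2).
Ascending coefficients: a = [1, -2, 2], b = [2, 5]. c[0] = 1×2 = 2; c[1] = 1×5 + -2×2 = 1; c[2] = -2×5 + 2×2 = -6; c[3] = 2×5 = 10. Result coefficients: [2, 1, -6, 10] → 10t^3 - 6t^2 + t + 2

10t^3 - 6t^2 + t + 2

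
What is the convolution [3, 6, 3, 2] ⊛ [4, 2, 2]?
y[0] = 3×4 = 12; y[1] = 3×2 + 6×4 = 30; y[2] = 3×2 + 6×2 + 3×4 = 30; y[3] = 6×2 + 3×2 + 2×4 = 26; y[4] = 3×2 + 2×2 = 10; y[5] = 2×2 = 4

[12, 30, 30, 26, 10, 4]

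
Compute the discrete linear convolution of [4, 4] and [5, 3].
y[0] = 4×5 = 20; y[1] = 4×3 + 4×5 = 32; y[2] = 4×3 = 12

[20, 32, 12]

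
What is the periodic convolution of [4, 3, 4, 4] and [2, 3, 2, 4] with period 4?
Use y[k] = Σ_j s[j]·t[(k-j) mod 4]. y[0] = 4×2 + 3×4 + 4×2 + 4×3 = 40; y[1] = 4×3 + 3×2 + 4×4 + 4×2 = 42; y[2] = 4×2 + 3×3 + 4×2 + 4×4 = 41; y[3] = 4×4 + 3×2 + 4×3 + 4×2 = 42. Result: [40, 42, 41, 42]

[40, 42, 41, 42]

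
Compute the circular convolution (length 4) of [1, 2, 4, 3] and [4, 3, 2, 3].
Use y[k] = Σ_j a[j]·b[(k-j) mod 4]. y[0] = 1×4 + 2×3 + 4×2 + 3×3 = 27; y[1] = 1×3 + 2×4 + 4×3 + 3×2 = 29; y[2] = 1×2 + 2×3 + 4×4 + 3×3 = 33; y[3] = 1×3 + 2×2 + 4×3 + 3×4 = 31. Result: [27, 29, 33, 31]

[27, 29, 33, 31]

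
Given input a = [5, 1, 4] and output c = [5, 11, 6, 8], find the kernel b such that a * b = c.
Output length 4 = len(a) + len(b) - 1 ⇒ len(b) = 2. Solve b forward using b[k] = (c[k] - Σ_{i≥1} a[i]·b[k-i]) / a[0]: b[0] = c[0] / a[0] = 5 / 5 = 1; b[1] = (c[1] - 1×1) / a[0] = (11 - 1×1) / 5 = 2. So b = [1, 2]. Forward-check [5, 1, 4] * [1, 2]: c[0] = 5×1 = 5; c[1] = 5×2 + 1×1 = 11; c[2] = 1×2 + 4×1 = 6; c[3] = 4×2 = 8 → [5, 11, 6, 8] ✓

[1, 2]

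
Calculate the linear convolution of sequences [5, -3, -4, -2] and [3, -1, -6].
y[0] = 5×3 = 15; y[1] = 5×-1 + -3×3 = -14; y[2] = 5×-6 + -3×-1 + -4×3 = -39; y[3] = -3×-6 + -4×-1 + -2×3 = 16; y[4] = -4×-6 + -2×-1 = 26; y[5] = -2×-6 = 12

[15, -14, -39, 16, 26, 12]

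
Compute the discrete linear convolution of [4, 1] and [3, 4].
y[0] = 4×3 = 12; y[1] = 4×4 + 1×3 = 19; y[2] = 1×4 = 4

[12, 19, 4]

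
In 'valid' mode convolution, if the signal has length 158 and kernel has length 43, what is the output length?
'Valid' mode counts only positions where the kernel fully overlaps the signal: m - n + 1 = 158 - 43 + 1 = 116

116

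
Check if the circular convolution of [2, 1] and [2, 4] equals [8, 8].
Recompute circular convolution of [2, 1] and [2, 4]: y[0] = 2×2 + 1×4 = 8; y[1] = 2×4 + 1×2 = 10 → [8, 10]. Compare to given [8, 8]: they differ at index 1: given 8, correct 10, so answer: No

No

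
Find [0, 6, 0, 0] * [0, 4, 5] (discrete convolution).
y[0] = 0×0 = 0; y[1] = 0×4 + 6×0 = 0; y[2] = 0×5 + 6×4 + 0×0 = 24; y[3] = 6×5 + 0×4 + 0×0 = 30; y[4] = 0×5 + 0×4 = 0; y[5] = 0×5 = 0

[0, 0, 24, 30, 0, 0]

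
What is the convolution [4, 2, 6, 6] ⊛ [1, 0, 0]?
y[0] = 4×1 = 4; y[1] = 4×0 + 2×1 = 2; y[2] = 4×0 + 2×0 + 6×1 = 6; y[3] = 2×0 + 6×0 + 6×1 = 6; y[4] = 6×0 + 6×0 = 0; y[5] = 6×0 = 0

[4, 2, 6, 6, 0, 0]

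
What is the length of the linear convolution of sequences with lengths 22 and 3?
Linear/full convolution length: m + n - 1 = 22 + 3 - 1 = 24

24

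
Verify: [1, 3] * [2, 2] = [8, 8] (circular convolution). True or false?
Recompute circular convolution of [1, 3] and [2, 2]: y[0] = 1×2 + 3×2 = 8; y[1] = 1×2 + 3×2 = 8 → [8, 8]. Given [8, 8] matches, so answer: Yes

Yes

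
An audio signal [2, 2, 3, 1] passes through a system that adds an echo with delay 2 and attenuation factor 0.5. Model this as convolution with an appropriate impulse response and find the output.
Direct-path + delayed-attenuated-path model → impulse response h = [1, 0, 0.5] (1 at lag 0, 0.5 at lag 2). Output y[n] = x[n] + 0.5·x[n - 2] (with x[n] = 0 outside 0..3): y[0] = 2 + 0.5×0 = 2; y[1] = 2 + 0.5×0 = 2; y[2] = 3 + 0.5×2 = 4.0; y[3] = 1 + 0.5×2 = 2.0; y[4] = 0 + 0.5×3 = 1.5; y[5] = 0 + 0.5×1 = 0.5. So y = [2, 2, 4.0, 2.0, 1.5, 0.5]

[2, 2, 4.0, 2.0, 1.5, 0.5]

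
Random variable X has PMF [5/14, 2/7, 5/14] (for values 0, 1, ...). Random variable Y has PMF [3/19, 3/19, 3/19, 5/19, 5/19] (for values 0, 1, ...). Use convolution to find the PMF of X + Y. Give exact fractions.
P(X+Y=k) = Σ_i P(X=i)·P(Y=k-i) — a convolution of [5/14, 2/7, 5/14] and [3/19, 3/19, 3/19, 5/19, 5/19]. P(X+Y=0) = (5/14)×(3/19) = 15/266; P(X+Y=1) = (5/14)×(3/19) + (2/7)×(3/19) = 15/266 + 6/133 = 27/266; P(X+Y=2) = (5/14)×(3/19) + (2/7)×(3/19) + (5/14)×(3/19) = 15/266 + 6/133 + 15/266 = 3/19; P(X+Y=3) = (5/14)×(5/19) + (2/7)×(3/19) + (5/14)×(3/19) = 25/266 + 6/133 + 15/266 = 26/133; P(X+Y=4) = (5/14)×(5/19) + (2/7)×(5/19) + (5/14)×(3/19) = 25/266 + 10/133 + 15/266 = 30/133; P(X+Y=5) = (2/7)×(5/19) + (5/14)×(5/19) = 10/133 + 25/266 = 45/266; P(X+Y=6) = (5/14)×(5/19) = 25/266. PMF: [15/266, 27/266, 3/19, 26/133, 30/133, 45/266, 25/266] (sums to 1 ✓)

[15/266, 27/266, 3/19, 26/133, 30/133, 45/266, 25/266]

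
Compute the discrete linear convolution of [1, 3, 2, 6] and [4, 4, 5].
y[0] = 1×4 = 4; y[1] = 1×4 + 3×4 = 16; y[2] = 1×5 + 3×4 + 2×4 = 25; y[3] = 3×5 + 2×4 + 6×4 = 47; y[4] = 2×5 + 6×4 = 34; y[5] = 6×5 = 30

[4, 16, 25, 47, 34, 30]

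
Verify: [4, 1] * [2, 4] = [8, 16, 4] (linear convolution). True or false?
Recompute linear convolution of [4, 1] and [2, 4]: y[0] = 4×2 = 8; y[1] = 4×4 + 1×2 = 18; y[2] = 1×4 = 4 → [8, 18, 4]. Compare to given [8, 16, 4]: they differ at index 1: given 16, correct 18, so answer: No

No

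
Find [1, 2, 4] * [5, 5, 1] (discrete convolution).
y[0] = 1×5 = 5; y[1] = 1×5 + 2×5 = 15; y[2] = 1×1 + 2×5 + 4×5 = 31; y[3] = 2×1 + 4×5 = 22; y[4] = 4×1 = 4

[5, 15, 31, 22, 4]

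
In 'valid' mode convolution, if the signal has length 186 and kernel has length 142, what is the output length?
'Valid' mode counts only positions where the kernel fully overlaps the signal: m - n + 1 = 186 - 142 + 1 = 45

45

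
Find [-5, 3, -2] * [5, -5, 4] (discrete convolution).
y[0] = -5×5 = -25; y[1] = -5×-5 + 3×5 = 40; y[2] = -5×4 + 3×-5 + -2×5 = -45; y[3] = 3×4 + -2×-5 = 22; y[4] = -2×4 = -8

[-25, 40, -45, 22, -8]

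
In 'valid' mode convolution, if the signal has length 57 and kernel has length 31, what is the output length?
'Valid' mode counts only positions where the kernel fully overlaps the signal: m - n + 1 = 57 - 31 + 1 = 27

27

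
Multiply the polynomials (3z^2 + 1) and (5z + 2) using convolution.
Ascending coefficients: a = [1, 0, 3], b = [2, 5]. c[0] = 1×2 = 2; c[1] = 1×5 + 0×2 = 5; c[2] = 0×5 + 3×2 = 6; c[3] = 3×5 = 15. Result coefficients: [2, 5, 6, 15] → 15z^3 + 6z^2 + 5z + 2

15z^3 + 6z^2 + 5z + 2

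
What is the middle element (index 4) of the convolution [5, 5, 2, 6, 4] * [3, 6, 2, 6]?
Use y[k] = Σ_i a[i]·b[k-i] at k=4. y[4] = 5×6 + 2×2 + 6×6 + 4×3 = 82

82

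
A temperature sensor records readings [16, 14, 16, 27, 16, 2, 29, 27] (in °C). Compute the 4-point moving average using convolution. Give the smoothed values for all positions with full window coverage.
4-point moving average kernel = [1, 1, 1, 1]. Apply in 'valid' mode (full window coverage): avg[0] = (16 + 14 + 16 + 27) / 4 = 18.25; avg[1] = (14 + 16 + 27 + 16) / 4 = 18.25; avg[2] = (16 + 27 + 16 + 2) / 4 = 15.25; avg[3] = (27 + 16 + 2 + 29) / 4 = 18.5; avg[4] = (16 + 2 + 29 + 27) / 4 = 18.5. Smoothed values: [18.25, 18.25, 15.25, 18.5, 18.5]

[18.25, 18.25, 15.25, 18.5, 18.5]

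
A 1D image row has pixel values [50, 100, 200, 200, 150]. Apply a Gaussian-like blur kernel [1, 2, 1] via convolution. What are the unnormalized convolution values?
Convolve image row [50, 100, 200, 200, 150] with kernel [1, 2, 1]: y[0] = 50×1 = 50; y[1] = 50×2 + 100×1 = 200; y[2] = 50×1 + 100×2 + 200×1 = 450; y[3] = 100×1 + 200×2 + 200×1 = 700; y[4] = 200×1 + 200×2 + 150×1 = 750; y[5] = 200×1 + 150×2 = 500; y[6] = 150×1 = 150 → [50, 200, 450, 700, 750, 500, 150]. Normalization factor = sum(kernel) = 4.

[50, 200, 450, 700, 750, 500, 150]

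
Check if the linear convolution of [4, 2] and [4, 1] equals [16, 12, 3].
Recompute linear convolution of [4, 2] and [4, 1]: y[0] = 4×4 = 16; y[1] = 4×1 + 2×4 = 12; y[2] = 2×1 = 2 → [16, 12, 2]. Compare to given [16, 12, 3]: they differ at index 2: given 3, correct 2, so answer: No

No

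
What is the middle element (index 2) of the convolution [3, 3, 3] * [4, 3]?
Use y[k] = Σ_i a[i]·b[k-i] at k=2. y[2] = 3×3 + 3×4 = 21

21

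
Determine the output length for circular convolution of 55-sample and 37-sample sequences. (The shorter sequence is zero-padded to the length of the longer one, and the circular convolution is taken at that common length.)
Circular convolution (zero-padding the shorter input) has length max(m, n) = max(55, 37) = 55

55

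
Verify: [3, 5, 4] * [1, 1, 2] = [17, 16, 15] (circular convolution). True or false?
Recompute circular convolution of [3, 5, 4] and [1, 1, 2]: y[0] = 3×1 + 5×2 + 4×1 = 17; y[1] = 3×1 + 5×1 + 4×2 = 16; y[2] = 3×2 + 5×1 + 4×1 = 15 → [17, 16, 15]. Given [17, 16, 15] matches, so answer: Yes

Yes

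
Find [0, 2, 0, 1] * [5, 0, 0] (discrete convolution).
y[0] = 0×5 = 0; y[1] = 0×0 + 2×5 = 10; y[2] = 0×0 + 2×0 + 0×5 = 0; y[3] = 2×0 + 0×0 + 1×5 = 5; y[4] = 0×0 + 1×0 = 0; y[5] = 1×0 = 0

[0, 10, 0, 5, 0, 0]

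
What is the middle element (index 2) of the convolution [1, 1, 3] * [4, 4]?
Use y[k] = Σ_i a[i]·b[k-i] at k=2. y[2] = 1×4 + 3×4 = 16

16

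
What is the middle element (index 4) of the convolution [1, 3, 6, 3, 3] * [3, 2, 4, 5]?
Use y[k] = Σ_i a[i]·b[k-i] at k=4. y[4] = 3×5 + 6×4 + 3×2 + 3×3 = 54

54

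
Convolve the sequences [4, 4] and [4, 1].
y[0] = 4×4 = 16; y[1] = 4×1 + 4×4 = 20; y[2] = 4×1 = 4

[16, 20, 4]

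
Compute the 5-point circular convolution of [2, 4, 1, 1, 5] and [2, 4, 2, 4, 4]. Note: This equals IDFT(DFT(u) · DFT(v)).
Either evaluate y[k] = Σ_j u[j]·v[(k-j) mod 5] directly, or use IDFT(DFT(u) · DFT(v)). y[0] = 2×2 + 4×4 + 1×4 + 1×2 + 5×4 = 46; y[1] = 2×4 + 4×2 + 1×4 + 1×4 + 5×2 = 34; y[2] = 2×2 + 4×4 + 1×2 + 1×4 + 5×4 = 46; y[3] = 2×4 + 4×2 + 1×4 + 1×2 + 5×4 = 42; y[4] = 2×4 + 4×4 + 1×2 + 1×4 + 5×2 = 40. Result: [46, 34, 46, 42, 40]

[46, 34, 46, 42, 40]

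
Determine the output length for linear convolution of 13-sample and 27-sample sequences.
Linear/full convolution length: m + n - 1 = 13 + 27 - 1 = 39

39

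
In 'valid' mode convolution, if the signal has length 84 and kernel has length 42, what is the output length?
'Valid' mode counts only positions where the kernel fully overlaps the signal: m - n + 1 = 84 - 42 + 1 = 43

43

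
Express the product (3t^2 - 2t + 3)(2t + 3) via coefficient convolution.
Ascending coefficients: a = [3, -2, 3], b = [3, 2]. c[0] = 3×3 = 9; c[1] = 3×2 + -2×3 = 0; c[2] = -2×2 + 3×3 = 5; c[3] = 3×2 = 6. Result coefficients: [9, 0, 5, 6] → 6t^3 + 5t^2 + 9

6t^3 + 5t^2 + 9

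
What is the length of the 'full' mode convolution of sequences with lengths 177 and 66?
Linear/full convolution length: m + n - 1 = 177 + 66 - 1 = 242

242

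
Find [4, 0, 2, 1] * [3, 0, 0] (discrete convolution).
y[0] = 4×3 = 12; y[1] = 4×0 + 0×3 = 0; y[2] = 4×0 + 0×0 + 2×3 = 6; y[3] = 0×0 + 2×0 + 1×3 = 3; y[4] = 2×0 + 1×0 = 0; y[5] = 1×0 = 0

[12, 0, 6, 3, 0, 0]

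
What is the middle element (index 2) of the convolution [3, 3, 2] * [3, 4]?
Use y[k] = Σ_i a[i]·b[k-i] at k=2. y[2] = 3×4 + 2×3 = 18

18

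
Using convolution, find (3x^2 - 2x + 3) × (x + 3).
Ascending coefficients: a = [3, -2, 3], b = [3, 1]. c[0] = 3×3 = 9; c[1] = 3×1 + -2×3 = -3; c[2] = -2×1 + 3×3 = 7; c[3] = 3×1 = 3. Result coefficients: [9, -3, 7, 3] → 3x^3 + 7x^2 - 3x + 9

3x^3 + 7x^2 - 3x + 9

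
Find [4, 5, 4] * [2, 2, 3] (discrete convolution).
y[0] = 4×2 = 8; y[1] = 4×2 + 5×2 = 18; y[2] = 4×3 + 5×2 + 4×2 = 30; y[3] = 5×3 + 4×2 = 23; y[4] = 4×3 = 12

[8, 18, 30, 23, 12]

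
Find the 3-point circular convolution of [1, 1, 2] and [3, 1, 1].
Use y[k] = Σ_j a[j]·b[(k-j) mod 3]. y[0] = 1×3 + 1×1 + 2×1 = 6; y[1] = 1×1 + 1×3 + 2×1 = 6; y[2] = 1×1 + 1×1 + 2×3 = 8. Result: [6, 6, 8]

[6, 6, 8]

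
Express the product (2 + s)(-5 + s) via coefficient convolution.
Ascending coefficients: a = [2, 1], b = [-5, 1]. c[0] = 2×-5 = -10; c[1] = 2×1 + 1×-5 = -3; c[2] = 1×1 = 1. Result coefficients: [-10, -3, 1] → -10 - 3s + s^2

-10 - 3s + s^2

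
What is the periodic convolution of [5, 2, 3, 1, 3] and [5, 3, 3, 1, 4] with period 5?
Use y[k] = Σ_j s[j]·t[(k-j) mod 5]. y[0] = 5×5 + 2×4 + 3×1 + 1×3 + 3×3 = 48; y[1] = 5×3 + 2×5 + 3×4 + 1×1 + 3×3 = 47; y[2] = 5×3 + 2×3 + 3×5 + 1×4 + 3×1 = 43; y[3] = 5×1 + 2×3 + 3×3 + 1×5 + 3×4 = 37; y[4] = 5×4 + 2×1 + 3×3 + 1×3 + 3×5 = 49. Result: [48, 47, 43, 37, 49]

[48, 47, 43, 37, 49]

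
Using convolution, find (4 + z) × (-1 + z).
Ascending coefficients: a = [4, 1], b = [-1, 1]. c[0] = 4×-1 = -4; c[1] = 4×1 + 1×-1 = 3; c[2] = 1×1 = 1. Result coefficients: [-4, 3, 1] → -4 + 3z + z^2

-4 + 3z + z^2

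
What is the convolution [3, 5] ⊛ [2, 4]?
y[0] = 3×2 = 6; y[1] = 3×4 + 5×2 = 22; y[2] = 5×4 = 20

[6, 22, 20]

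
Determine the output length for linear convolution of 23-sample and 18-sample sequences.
Linear/full convolution length: m + n - 1 = 23 + 18 - 1 = 40

40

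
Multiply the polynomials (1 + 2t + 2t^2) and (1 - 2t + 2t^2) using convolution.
Ascending coefficients: a = [1, 2, 2], b = [1, -2, 2]. c[0] = 1×1 = 1; c[1] = 1×-2 + 2×1 = 0; c[2] = 1×2 + 2×-2 + 2×1 = 0; c[3] = 2×2 + 2×-2 = 0; c[4] = 2×2 = 4. Result coefficients: [1, 0, 0, 0, 4] → 1 + 4t^4

1 + 4t^4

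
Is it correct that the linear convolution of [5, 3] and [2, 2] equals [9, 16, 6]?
Recompute linear convolution of [5, 3] and [2, 2]: y[0] = 5×2 = 10; y[1] = 5×2 + 3×2 = 16; y[2] = 3×2 = 6 → [10, 16, 6]. Compare to given [9, 16, 6]: they differ at index 0: given 9, correct 10, so answer: No

No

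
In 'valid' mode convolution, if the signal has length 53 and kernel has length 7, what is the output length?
'Valid' mode counts only positions where the kernel fully overlaps the signal: m - n + 1 = 53 - 7 + 1 = 47

47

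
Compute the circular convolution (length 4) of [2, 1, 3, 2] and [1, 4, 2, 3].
Use y[k] = Σ_j f[j]·g[(k-j) mod 4]. y[0] = 2×1 + 1×3 + 3×2 + 2×4 = 19; y[1] = 2×4 + 1×1 + 3×3 + 2×2 = 22; y[2] = 2×2 + 1×4 + 3×1 + 2×3 = 17; y[3] = 2×3 + 1×2 + 3×4 + 2×1 = 22. Result: [19, 22, 17, 22]

[19, 22, 17, 22]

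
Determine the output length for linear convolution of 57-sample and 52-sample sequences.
Linear/full convolution length: m + n - 1 = 57 + 52 - 1 = 108

108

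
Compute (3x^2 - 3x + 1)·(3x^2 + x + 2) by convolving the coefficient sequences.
Ascending coefficients: a = [1, -3, 3], b = [2, 1, 3]. c[0] = 1×2 = 2; c[1] = 1×1 + -3×2 = -5; c[2] = 1×3 + -3×1 + 3×2 = 6; c[3] = -3×3 + 3×1 = -6; c[4] = 3×3 = 9. Result coefficients: [2, -5, 6, -6, 9] → 9x^4 - 6x^3 + 6x^2 - 5x + 2

9x^4 - 6x^3 + 6x^2 - 5x + 2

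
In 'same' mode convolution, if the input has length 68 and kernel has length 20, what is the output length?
'Same' mode returns an output with the same length as the input: 68

68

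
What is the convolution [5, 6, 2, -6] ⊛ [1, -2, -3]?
y[0] = 5×1 = 5; y[1] = 5×-2 + 6×1 = -4; y[2] = 5×-3 + 6×-2 + 2×1 = -25; y[3] = 6×-3 + 2×-2 + -6×1 = -28; y[4] = 2×-3 + -6×-2 = 6; y[5] = -6×-3 = 18

[5, -4, -25, -28, 6, 18]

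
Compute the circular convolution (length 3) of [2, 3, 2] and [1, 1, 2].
Use y[k] = Σ_j s[j]·t[(k-j) mod 3]. y[0] = 2×1 + 3×2 + 2×1 = 10; y[1] = 2×1 + 3×1 + 2×2 = 9; y[2] = 2×2 + 3×1 + 2×1 = 9. Result: [10, 9, 9]

[10, 9, 9]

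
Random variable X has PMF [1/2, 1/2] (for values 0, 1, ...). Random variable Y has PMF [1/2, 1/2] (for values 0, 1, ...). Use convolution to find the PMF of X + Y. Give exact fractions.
P(X+Y=k) = Σ_i P(X=i)·P(Y=k-i) — a convolution of [1/2, 1/2] and [1/2, 1/2]. P(X+Y=0) = (1/2)×(1/2) = 1/4; P(X+Y=1) = (1/2)×(1/2) + (1/2)×(1/2) = 1/4 + 1/4 = 1/2; P(X+Y=2) = (1/2)×(1/2) = 1/4. PMF: [1/4, 1/2, 1/4] (sums to 1 ✓)

[1/4, 1/2, 1/4]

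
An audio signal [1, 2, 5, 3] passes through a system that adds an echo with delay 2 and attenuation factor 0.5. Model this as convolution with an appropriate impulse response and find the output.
Direct-path + delayed-attenuated-path model → impulse response h = [1, 0, 0.5] (1 at lag 0, 0.5 at lag 2). Output y[n] = x[n] + 0.5·x[n - 2] (with x[n] = 0 outside 0..3): y[0] = 1 + 0.5×0 = 1; y[1] = 2 + 0.5×0 = 2; y[2] = 5 + 0.5×1 = 5.5; y[3] = 3 + 0.5×2 = 4.0; y[4] = 0 + 0.5×5 = 2.5; y[5] = 0 + 0.5×3 = 1.5. So y = [1, 2, 5.5, 4.0, 2.5, 1.5]

[1, 2, 5.5, 4.0, 2.5, 1.5]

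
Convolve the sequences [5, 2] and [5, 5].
y[0] = 5×5 = 25; y[1] = 5×5 + 2×5 = 35; y[2] = 2×5 = 10

[25, 35, 10]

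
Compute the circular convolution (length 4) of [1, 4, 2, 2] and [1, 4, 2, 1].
Use y[k] = Σ_j a[j]·b[(k-j) mod 4]. y[0] = 1×1 + 4×1 + 2×2 + 2×4 = 17; y[1] = 1×4 + 4×1 + 2×1 + 2×2 = 14; y[2] = 1×2 + 4×4 + 2×1 + 2×1 = 22; y[3] = 1×1 + 4×2 + 2×4 + 2×1 = 19. Result: [17, 14, 22, 19]

[17, 14, 22, 19]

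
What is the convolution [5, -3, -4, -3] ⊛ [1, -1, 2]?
y[0] = 5×1 = 5; y[1] = 5×-1 + -3×1 = -8; y[2] = 5×2 + -3×-1 + -4×1 = 9; y[3] = -3×2 + -4×-1 + -3×1 = -5; y[4] = -4×2 + -3×-1 = -5; y[5] = -3×2 = -6

[5, -8, 9, -5, -5, -6]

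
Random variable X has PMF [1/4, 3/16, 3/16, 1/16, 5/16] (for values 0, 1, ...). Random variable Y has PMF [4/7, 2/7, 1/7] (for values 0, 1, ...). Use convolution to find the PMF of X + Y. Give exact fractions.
P(X+Y=k) = Σ_i P(X=i)·P(Y=k-i) — a convolution of [1/4, 3/16, 3/16, 1/16, 5/16] and [4/7, 2/7, 1/7]. P(X+Y=0) = (1/4)×(4/7) = 1/7; P(X+Y=1) = (1/4)×(2/7) + (3/16)×(4/7) = 1/14 + 3/28 = 5/28; P(X+Y=2) = (1/4)×(1/7) + (3/16)×(2/7) + (3/16)×(4/7) = 1/28 + 3/56 + 3/28 = 11/56; P(X+Y=3) = (3/16)×(1/7) + (3/16)×(2/7) + (1/16)×(4/7) = 3/112 + 3/56 + 1/28 = 13/112; P(X+Y=4) = (3/16)×(1/7) + (1/16)×(2/7) + (5/16)×(4/7) = 3/112 + 1/56 + 5/28 = 25/112; P(X+Y=5) = (1/16)×(1/7) + (5/16)×(2/7) = 1/112 + 5/56 = 11/112; P(X+Y=6) = (5/16)×(1/7) = 5/112. PMF: [1/7, 5/28, 11/56, 13/112, 25/112, 11/112, 5/112] (sums to 1 ✓)

[1/7, 5/28, 11/56, 13/112, 25/112, 11/112, 5/112]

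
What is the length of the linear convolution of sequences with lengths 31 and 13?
Linear/full convolution length: m + n - 1 = 31 + 13 - 1 = 43

43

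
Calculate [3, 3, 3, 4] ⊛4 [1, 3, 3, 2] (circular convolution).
Use y[k] = Σ_j f[j]·g[(k-j) mod 4]. y[0] = 3×1 + 3×2 + 3×3 + 4×3 = 30; y[1] = 3×3 + 3×1 + 3×2 + 4×3 = 30; y[2] = 3×3 + 3×3 + 3×1 + 4×2 = 29; y[3] = 3×2 + 3×3 + 3×3 + 4×1 = 28. Result: [30, 30, 29, 28]

[30, 30, 29, 28]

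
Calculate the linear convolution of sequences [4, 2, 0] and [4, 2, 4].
y[0] = 4×4 = 16; y[1] = 4×2 + 2×4 = 16; y[2] = 4×4 + 2×2 + 0×4 = 20; y[3] = 2×4 + 0×2 = 8; y[4] = 0×4 = 0

[16, 16, 20, 8, 0]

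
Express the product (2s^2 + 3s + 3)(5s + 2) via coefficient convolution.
Ascending coefficients: a = [3, 3, 2], b = [2, 5]. c[0] = 3×2 = 6; c[1] = 3×5 + 3×2 = 21; c[2] = 3×5 + 2×2 = 19; c[3] = 2×5 = 10. Result coefficients: [6, 21, 19, 10] → 10s^3 + 19s^2 + 21s + 6

10s^3 + 19s^2 + 21s + 6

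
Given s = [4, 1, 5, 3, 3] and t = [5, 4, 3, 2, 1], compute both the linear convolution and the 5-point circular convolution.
Linear: y_lin[0] = 4×5 = 20; y_lin[1] = 4×4 + 1×5 = 21; y_lin[2] = 4×3 + 1×4 + 5×5 = 41; y_lin[3] = 4×2 + 1×3 + 5×4 + 3×5 = 46; y_lin[4] = 4×1 + 1×2 + 5×3 + 3×4 + 3×5 = 48; y_lin[5] = 1×1 + 5×2 + 3×3 + 3×4 = 32; y_lin[6] = 5×1 + 3×2 + 3×3 = 20; y_lin[7] = 3×1 + 3×2 = 9; y_lin[8] = 3×1 = 3 → [20, 21, 41, 46, 48, 32, 20, 9, 3]. Circular (length 5): y[0] = 4×5 + 1×1 + 5×2 + 3×3 + 3×4 = 52; y[1] = 4×4 + 1×5 + 5×1 + 3×2 + 3×3 = 41; y[2] = 4×3 + 1×4 + 5×5 + 3×1 + 3×2 = 50; y[3] = 4×2 + 1×3 + 5×4 + 3×5 + 3×1 = 49; y[4] = 4×1 + 1×2 + 5×3 + 3×4 + 3×5 = 48 → [52, 41, 50, 49, 48]

Linear: [20, 21, 41, 46, 48, 32, 20, 9, 3], Circular: [52, 41, 50, 49, 48]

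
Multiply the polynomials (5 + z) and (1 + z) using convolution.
Ascending coefficients: a = [5, 1], b = [1, 1]. c[0] = 5×1 = 5; c[1] = 5×1 + 1×1 = 6; c[2] = 1×1 = 1. Result coefficients: [5, 6, 1] → 5 + 6z + z^2

5 + 6z + z^2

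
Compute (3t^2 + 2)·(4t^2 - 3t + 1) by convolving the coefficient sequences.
Ascending coefficients: a = [2, 0, 3], b = [1, -3, 4]. c[0] = 2×1 = 2; c[1] = 2×-3 + 0×1 = -6; c[2] = 2×4 + 0×-3 + 3×1 = 11; c[3] = 0×4 + 3×-3 = -9; c[4] = 3×4 = 12. Result coefficients: [2, -6, 11, -9, 12] → 12t^4 - 9t^3 + 11t^2 - 6t + 2

12t^4 - 9t^3 + 11t^2 - 6t + 2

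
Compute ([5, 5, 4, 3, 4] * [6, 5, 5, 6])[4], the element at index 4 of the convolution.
Use y[k] = Σ_i a[i]·b[k-i] at k=4. y[4] = 5×6 + 4×5 + 3×5 + 4×6 = 89

89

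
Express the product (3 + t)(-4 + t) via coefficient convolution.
Ascending coefficients: a = [3, 1], b = [-4, 1]. c[0] = 3×-4 = -12; c[1] = 3×1 + 1×-4 = -1; c[2] = 1×1 = 1. Result coefficients: [-12, -1, 1] → -12 - t + t^2

-12 - t + t^2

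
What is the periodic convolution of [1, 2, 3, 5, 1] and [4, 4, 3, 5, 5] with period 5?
Use y[k] = Σ_j x[j]·h[(k-j) mod 5]. y[0] = 1×4 + 2×5 + 3×5 + 5×3 + 1×4 = 48; y[1] = 1×4 + 2×4 + 3×5 + 5×5 + 1×3 = 55; y[2] = 1×3 + 2×4 + 3×4 + 5×5 + 1×5 = 53; y[3] = 1×5 + 2×3 + 3×4 + 5×4 + 1×5 = 48; y[4] = 1×5 + 2×5 + 3×3 + 5×4 + 1×4 = 48. Result: [48, 55, 53, 48, 48]

[48, 55, 53, 48, 48]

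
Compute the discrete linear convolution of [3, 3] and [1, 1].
y[0] = 3×1 = 3; y[1] = 3×1 + 3×1 = 6; y[2] = 3×1 = 3

[3, 6, 3]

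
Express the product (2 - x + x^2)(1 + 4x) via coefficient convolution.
Ascending coefficients: a = [2, -1, 1], b = [1, 4]. c[0] = 2×1 = 2; c[1] = 2×4 + -1×1 = 7; c[2] = -1×4 + 1×1 = -3; c[3] = 1×4 = 4. Result coefficients: [2, 7, -3, 4] → 2 + 7x - 3x^2 + 4x^3

2 + 7x - 3x^2 + 4x^3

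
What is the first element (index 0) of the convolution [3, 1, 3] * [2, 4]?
Use y[k] = Σ_i a[i]·b[k-i] at k=0. y[0] = 3×2 = 6

6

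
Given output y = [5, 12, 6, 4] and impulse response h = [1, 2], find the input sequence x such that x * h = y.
Deconvolve y=[5, 12, 6, 4] by h=[1, 2]. Since h[0]=1, solve forward: x[0] = y[0] / 1 = 5; x[1] = (y[1] - 5×2) / 1 = 2; x[2] = (y[2] - 2×2) / 1 = 2. So x = [5, 2, 2]. Check by forward convolution: y[0] = 5×1 = 5; y[1] = 5×2 + 2×1 = 12; y[2] = 2×2 + 2×1 = 6; y[3] = 2×2 = 4

[5, 2, 2]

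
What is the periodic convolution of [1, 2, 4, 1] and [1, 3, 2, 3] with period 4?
Use y[k] = Σ_j a[j]·b[(k-j) mod 4]. y[0] = 1×1 + 2×3 + 4×2 + 1×3 = 18; y[1] = 1×3 + 2×1 + 4×3 + 1×2 = 19; y[2] = 1×2 + 2×3 + 4×1 + 1×3 = 15; y[3] = 1×3 + 2×2 + 4×3 + 1×1 = 20. Result: [18, 19, 15, 20]

[18, 19, 15, 20]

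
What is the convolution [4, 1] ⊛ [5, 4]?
y[0] = 4×5 = 20; y[1] = 4×4 + 1×5 = 21; y[2] = 1×4 = 4

[20, 21, 4]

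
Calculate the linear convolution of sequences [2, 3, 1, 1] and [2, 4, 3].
y[0] = 2×2 = 4; y[1] = 2×4 + 3×2 = 14; y[2] = 2×3 + 3×4 + 1×2 = 20; y[3] = 3×3 + 1×4 + 1×2 = 15; y[4] = 1×3 + 1×4 = 7; y[5] = 1×3 = 3

[4, 14, 20, 15, 7, 3]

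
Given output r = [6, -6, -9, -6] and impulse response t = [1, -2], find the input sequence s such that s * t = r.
Deconvolve r=[6, -6, -9, -6] by t=[1, -2]. Since t[0]=1, solve forward: s[0] = r[0] / 1 = 6; s[1] = (r[1] - 6×-2) / 1 = 6; s[2] = (r[2] - 6×-2) / 1 = 3. So s = [6, 6, 3]. Check by forward convolution: r[0] = 6×1 = 6; r[1] = 6×-2 + 6×1 = -6; r[2] = 6×-2 + 3×1 = -9; r[3] = 3×-2 = -6

[6, 6, 3]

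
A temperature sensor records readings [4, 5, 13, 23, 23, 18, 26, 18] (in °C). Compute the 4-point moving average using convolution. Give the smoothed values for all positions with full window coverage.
4-point moving average kernel = [1, 1, 1, 1]. Apply in 'valid' mode (full window coverage): avg[0] = (4 + 5 + 13 + 23) / 4 = 11.25; avg[1] = (5 + 13 + 23 + 23) / 4 = 16.0; avg[2] = (13 + 23 + 23 + 18) / 4 = 19.25; avg[3] = (23 + 23 + 18 + 26) / 4 = 22.5; avg[4] = (23 + 18 + 26 + 18) / 4 = 21.25. Smoothed values: [11.25, 16.0, 19.25, 22.5, 21.25]

[11.25, 16.0, 19.25, 22.5, 21.25]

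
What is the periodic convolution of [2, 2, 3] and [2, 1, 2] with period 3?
Use y[k] = Σ_j a[j]·b[(k-j) mod 3]. y[0] = 2×2 + 2×2 + 3×1 = 11; y[1] = 2×1 + 2×2 + 3×2 = 12; y[2] = 2×2 + 2×1 + 3×2 = 12. Result: [11, 12, 12]

[11, 12, 12]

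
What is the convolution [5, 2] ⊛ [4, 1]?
y[0] = 5×4 = 20; y[1] = 5×1 + 2×4 = 13; y[2] = 2×1 = 2

[20, 13, 2]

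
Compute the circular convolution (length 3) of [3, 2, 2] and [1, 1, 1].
Use y[k] = Σ_j s[j]·t[(k-j) mod 3]. y[0] = 3×1 + 2×1 + 2×1 = 7; y[1] = 3×1 + 2×1 + 2×1 = 7; y[2] = 3×1 + 2×1 + 2×1 = 7. Result: [7, 7, 7]

[7, 7, 7]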